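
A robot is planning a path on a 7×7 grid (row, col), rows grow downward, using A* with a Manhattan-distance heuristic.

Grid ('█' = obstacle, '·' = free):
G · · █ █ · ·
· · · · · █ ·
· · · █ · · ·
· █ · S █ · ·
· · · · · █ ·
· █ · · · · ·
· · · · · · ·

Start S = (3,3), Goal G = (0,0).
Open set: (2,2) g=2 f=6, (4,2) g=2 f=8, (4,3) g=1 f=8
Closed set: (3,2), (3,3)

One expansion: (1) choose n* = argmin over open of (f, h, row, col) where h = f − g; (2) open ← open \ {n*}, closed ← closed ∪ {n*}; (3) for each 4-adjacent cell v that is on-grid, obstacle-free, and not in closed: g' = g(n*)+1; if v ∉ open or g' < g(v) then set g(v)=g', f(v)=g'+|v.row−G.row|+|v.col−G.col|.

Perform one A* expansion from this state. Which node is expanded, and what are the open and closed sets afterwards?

expanded=(2,2); open=[(1,2) g=3 f=6, (2,1) g=3 f=6, (4,2) g=2 f=8, (4,3) g=1 f=8]; closed=[(2,2), (3,2), (3,3)]

step 1: expand (2,2) (f=6, h=4) → closed; open now [(1,2) g=3 f=6, (2,1) g=3 f=6, (4,2) g=2 f=8, (4,3) g=1 f=8]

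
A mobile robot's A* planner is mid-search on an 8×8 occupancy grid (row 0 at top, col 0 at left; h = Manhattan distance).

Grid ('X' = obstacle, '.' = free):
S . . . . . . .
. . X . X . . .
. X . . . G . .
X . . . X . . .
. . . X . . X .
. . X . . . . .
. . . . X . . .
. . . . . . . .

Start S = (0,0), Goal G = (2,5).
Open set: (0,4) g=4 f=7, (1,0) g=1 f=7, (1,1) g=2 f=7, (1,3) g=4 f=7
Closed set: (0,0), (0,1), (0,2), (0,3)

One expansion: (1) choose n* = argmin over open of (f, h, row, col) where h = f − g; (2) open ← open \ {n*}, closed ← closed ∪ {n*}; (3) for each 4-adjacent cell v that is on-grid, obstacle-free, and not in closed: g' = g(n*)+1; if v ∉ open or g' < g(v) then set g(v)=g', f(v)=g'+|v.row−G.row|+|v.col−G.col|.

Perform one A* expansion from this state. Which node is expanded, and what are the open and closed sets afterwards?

expanded=(0,4); open=[(0,5) g=5 f=7, (1,0) g=1 f=7, (1,1) g=2 f=7, (1,3) g=4 f=7]; closed=[(0,0), (0,1), (0,2), (0,3), (0,4)]

step 1: expand (0,4) (f=7, h=3) → closed; open now [(0,5) g=5 f=7, (1,0) g=1 f=7, (1,1) g=2 f=7, (1,3) g=4 f=7]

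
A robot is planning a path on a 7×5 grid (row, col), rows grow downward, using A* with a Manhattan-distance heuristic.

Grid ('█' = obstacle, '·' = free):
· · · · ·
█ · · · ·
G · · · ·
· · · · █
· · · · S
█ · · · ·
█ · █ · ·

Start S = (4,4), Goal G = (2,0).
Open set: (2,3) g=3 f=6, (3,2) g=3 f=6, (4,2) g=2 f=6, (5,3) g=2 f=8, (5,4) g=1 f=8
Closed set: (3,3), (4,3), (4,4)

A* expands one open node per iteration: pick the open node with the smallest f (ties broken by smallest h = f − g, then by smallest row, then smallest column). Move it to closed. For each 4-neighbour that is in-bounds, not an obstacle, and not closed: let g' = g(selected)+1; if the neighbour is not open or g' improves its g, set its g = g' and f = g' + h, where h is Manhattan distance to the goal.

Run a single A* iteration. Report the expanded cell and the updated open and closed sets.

expanded=(2,3); open=[(1,3) g=4 f=8, (2,2) g=4 f=6, (2,4) g=4 f=8, (3,2) g=3 f=6, (4,2) g=2 f=6, (5,3) g=2 f=8, (5,4) g=1 f=8]; closed=[(2,3), (3,3), (4,3), (4,4)]

step 1: expand (2,3) (f=6, h=3) → closed; open now [(1,3) g=4 f=8, (2,2) g=4 f=6, (2,4) g=4 f=8, (3,2) g=3 f=6, (4,2) g=2 f=6, (5,3) g=2 f=8, (5,4) g=1 f=8]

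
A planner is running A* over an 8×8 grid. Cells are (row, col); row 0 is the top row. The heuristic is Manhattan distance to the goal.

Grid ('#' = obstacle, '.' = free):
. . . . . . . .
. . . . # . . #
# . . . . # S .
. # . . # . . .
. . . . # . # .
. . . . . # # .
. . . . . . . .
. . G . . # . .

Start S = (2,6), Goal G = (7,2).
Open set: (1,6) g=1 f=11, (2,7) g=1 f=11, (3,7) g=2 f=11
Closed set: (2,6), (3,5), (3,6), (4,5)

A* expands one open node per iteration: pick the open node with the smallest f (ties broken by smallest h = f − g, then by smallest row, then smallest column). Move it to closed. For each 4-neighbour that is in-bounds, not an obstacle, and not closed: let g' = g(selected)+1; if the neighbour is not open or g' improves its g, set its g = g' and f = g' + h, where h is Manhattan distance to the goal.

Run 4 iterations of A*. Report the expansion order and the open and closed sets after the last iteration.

order=[(3,7) → (4,7) → (5,7) → (6,7)]; open=[(1,6) g=1 f=11, (2,7) g=1 f=11, (6,6) g=6 f=11, (7,7) g=6 f=11]; closed=[(2,6), (3,5), (3,6), (3,7), (4,5), (4,7), (5,7), (6,7)]

step 1: expand (3,7) (f=11, h=9) → closed; open now [(1,6) g=1 f=11, (2,7) g=1 f=11, (4,7) g=3 f=11]
step 2: expand (4,7) (f=11, h=8) → closed; open now [(1,6) g=1 f=11, (2,7) g=1 f=11, (5,7) g=4 f=11]
step 3: expand (5,7) (f=11, h=7) → closed; open now [(1,6) g=1 f=11, (2,7) g=1 f=11, (6,7) g=5 f=11]
step 4: expand (6,7) (f=11, h=6) → closed; open now [(1,6) g=1 f=11, (2,7) g=1 f=11, (6,6) g=6 f=11, (7,7) g=6 f=11]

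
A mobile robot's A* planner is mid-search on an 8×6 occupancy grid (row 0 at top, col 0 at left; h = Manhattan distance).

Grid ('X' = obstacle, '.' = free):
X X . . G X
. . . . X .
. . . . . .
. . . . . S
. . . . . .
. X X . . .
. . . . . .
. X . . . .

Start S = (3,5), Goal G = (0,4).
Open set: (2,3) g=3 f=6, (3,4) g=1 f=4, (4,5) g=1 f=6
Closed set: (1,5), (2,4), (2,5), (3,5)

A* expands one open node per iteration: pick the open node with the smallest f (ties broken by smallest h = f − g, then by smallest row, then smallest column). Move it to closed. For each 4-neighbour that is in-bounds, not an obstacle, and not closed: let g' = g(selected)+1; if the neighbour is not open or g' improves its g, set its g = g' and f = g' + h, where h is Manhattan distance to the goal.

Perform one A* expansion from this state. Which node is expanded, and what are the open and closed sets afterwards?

expanded=(3,4); open=[(2,3) g=3 f=6, (3,3) g=2 f=6, (4,4) g=2 f=6, (4,5) g=1 f=6]; closed=[(1,5), (2,4), (2,5), (3,4), (3,5)]

step 1: expand (3,4) (f=4, h=3) → closed; open now [(2,3) g=3 f=6, (3,3) g=2 f=6, (4,4) g=2 f=6, (4,5) g=1 f=6]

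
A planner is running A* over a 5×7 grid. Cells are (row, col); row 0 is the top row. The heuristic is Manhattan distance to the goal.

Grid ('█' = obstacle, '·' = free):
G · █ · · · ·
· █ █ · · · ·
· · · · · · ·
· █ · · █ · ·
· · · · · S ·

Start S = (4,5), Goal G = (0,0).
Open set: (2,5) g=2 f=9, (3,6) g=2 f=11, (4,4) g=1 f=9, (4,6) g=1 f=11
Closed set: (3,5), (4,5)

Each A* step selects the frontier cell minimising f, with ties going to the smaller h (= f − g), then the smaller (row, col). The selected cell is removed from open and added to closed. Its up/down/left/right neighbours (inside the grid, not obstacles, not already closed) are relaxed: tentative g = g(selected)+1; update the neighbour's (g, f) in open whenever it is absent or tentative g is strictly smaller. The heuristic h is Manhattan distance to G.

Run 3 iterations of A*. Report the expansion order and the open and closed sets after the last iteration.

step 1: expand (2,5) (f=9, h=7) → closed; open now [(1,5) g=3 f=9, (2,4) g=3 f=9, (2,6) g=3 f=11, (3,6) g=2 f=11, (4,4) g=1 f=9, (4,6) g=1 f=11]
step 2: expand (1,5) (f=9, h=6) → closed; open now [(0,5) g=4 f=9, (1,4) g=4 f=9, (1,6) g=4 f=11, (2,4) g=3 f=9, (2,6) g=3 f=11, (3,6) g=2 f=11, (4,4) g=1 f=9, (4,6) g=1 f=11]
step 3: expand (0,5) (f=9, h=5) → closed; open now [(0,4) g=5 f=9, (0,6) g=5 f=11, (1,4) g=4 f=9, (1,6) g=4 f=11, (2,4) g=3 f=9, (2,6) g=3 f=11, (3,6) g=2 f=11, (4,4) g=1 f=9, (4,6) g=1 f=11]

order=[(2,5) → (1,5) → (0,5)]; open=[(0,4) g=5 f=9, (0,6) g=5 f=11, (1,4) g=4 f=9, (1,6) g=4 f=11, (2,4) g=3 f=9, (2,6) g=3 f=11, (3,6) g=2 f=11, (4,4) g=1 f=9, (4,6) g=1 f=11]; closed=[(0,5), (1,5), (2,5), (3,5), (4,5)]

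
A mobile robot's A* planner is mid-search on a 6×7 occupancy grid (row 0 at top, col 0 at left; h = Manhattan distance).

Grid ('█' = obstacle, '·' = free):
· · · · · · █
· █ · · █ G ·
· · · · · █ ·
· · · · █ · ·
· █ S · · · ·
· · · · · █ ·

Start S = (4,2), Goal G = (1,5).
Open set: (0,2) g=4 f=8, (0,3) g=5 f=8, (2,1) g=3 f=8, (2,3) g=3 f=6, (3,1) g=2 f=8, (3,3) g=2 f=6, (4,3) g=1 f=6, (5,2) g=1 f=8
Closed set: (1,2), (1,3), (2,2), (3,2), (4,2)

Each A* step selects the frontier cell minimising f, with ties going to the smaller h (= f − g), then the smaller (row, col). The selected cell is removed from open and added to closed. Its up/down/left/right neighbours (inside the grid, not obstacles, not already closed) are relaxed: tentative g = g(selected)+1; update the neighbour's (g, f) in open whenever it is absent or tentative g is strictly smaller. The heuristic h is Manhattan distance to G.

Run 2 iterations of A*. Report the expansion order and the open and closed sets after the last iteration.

order=[(2,3) → (2,4)]; open=[(0,2) g=4 f=8, (0,3) g=5 f=8, (2,1) g=3 f=8, (3,1) g=2 f=8, (3,3) g=2 f=6, (4,3) g=1 f=6, (5,2) g=1 f=8]; closed=[(1,2), (1,3), (2,2), (2,3), (2,4), (3,2), (4,2)]

step 1: expand (2,3) (f=6, h=3) → closed; open now [(0,2) g=4 f=8, (0,3) g=5 f=8, (2,1) g=3 f=8, (2,4) g=4 f=6, (3,1) g=2 f=8, (3,3) g=2 f=6, (4,3) g=1 f=6, (5,2) g=1 f=8]
step 2: expand (2,4) (f=6, h=2) → closed; open now [(0,2) g=4 f=8, (0,3) g=5 f=8, (2,1) g=3 f=8, (3,1) g=2 f=8, (3,3) g=2 f=6, (4,3) g=1 f=6, (5,2) g=1 f=8]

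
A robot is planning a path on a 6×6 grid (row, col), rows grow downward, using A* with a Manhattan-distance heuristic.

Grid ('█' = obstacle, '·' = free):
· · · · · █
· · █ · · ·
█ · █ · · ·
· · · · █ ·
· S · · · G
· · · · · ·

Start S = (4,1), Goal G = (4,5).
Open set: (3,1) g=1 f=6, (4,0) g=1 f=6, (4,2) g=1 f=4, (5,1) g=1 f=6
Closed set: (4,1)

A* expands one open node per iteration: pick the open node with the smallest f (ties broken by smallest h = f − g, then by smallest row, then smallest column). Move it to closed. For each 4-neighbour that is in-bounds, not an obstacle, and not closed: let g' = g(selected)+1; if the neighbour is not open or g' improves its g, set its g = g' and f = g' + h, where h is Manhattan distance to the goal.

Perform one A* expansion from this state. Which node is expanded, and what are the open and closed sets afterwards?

expanded=(4,2); open=[(3,1) g=1 f=6, (3,2) g=2 f=6, (4,0) g=1 f=6, (4,3) g=2 f=4, (5,1) g=1 f=6, (5,2) g=2 f=6]; closed=[(4,1), (4,2)]

step 1: expand (4,2) (f=4, h=3) → closed; open now [(3,1) g=1 f=6, (3,2) g=2 f=6, (4,0) g=1 f=6, (4,3) g=2 f=4, (5,1) g=1 f=6, (5,2) g=2 f=6]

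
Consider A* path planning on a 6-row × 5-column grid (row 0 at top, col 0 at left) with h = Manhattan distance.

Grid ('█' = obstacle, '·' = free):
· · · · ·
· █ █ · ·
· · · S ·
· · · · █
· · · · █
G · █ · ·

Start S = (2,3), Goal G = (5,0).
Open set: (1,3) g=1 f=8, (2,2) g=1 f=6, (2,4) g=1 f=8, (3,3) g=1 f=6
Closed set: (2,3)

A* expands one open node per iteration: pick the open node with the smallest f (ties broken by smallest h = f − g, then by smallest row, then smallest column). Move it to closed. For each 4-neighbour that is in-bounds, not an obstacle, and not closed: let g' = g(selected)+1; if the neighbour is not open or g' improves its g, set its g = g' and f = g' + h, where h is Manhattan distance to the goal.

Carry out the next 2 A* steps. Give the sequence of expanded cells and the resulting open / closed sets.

order=[(2,2) → (2,1)]; open=[(1,3) g=1 f=8, (2,0) g=3 f=6, (2,4) g=1 f=8, (3,1) g=3 f=6, (3,2) g=2 f=6, (3,3) g=1 f=6]; closed=[(2,1), (2,2), (2,3)]

step 1: expand (2,2) (f=6, h=5) → closed; open now [(1,3) g=1 f=8, (2,1) g=2 f=6, (2,4) g=1 f=8, (3,2) g=2 f=6, (3,3) g=1 f=6]
step 2: expand (2,1) (f=6, h=4) → closed; open now [(1,3) g=1 f=8, (2,0) g=3 f=6, (2,4) g=1 f=8, (3,1) g=3 f=6, (3,2) g=2 f=6, (3,3) g=1 f=6]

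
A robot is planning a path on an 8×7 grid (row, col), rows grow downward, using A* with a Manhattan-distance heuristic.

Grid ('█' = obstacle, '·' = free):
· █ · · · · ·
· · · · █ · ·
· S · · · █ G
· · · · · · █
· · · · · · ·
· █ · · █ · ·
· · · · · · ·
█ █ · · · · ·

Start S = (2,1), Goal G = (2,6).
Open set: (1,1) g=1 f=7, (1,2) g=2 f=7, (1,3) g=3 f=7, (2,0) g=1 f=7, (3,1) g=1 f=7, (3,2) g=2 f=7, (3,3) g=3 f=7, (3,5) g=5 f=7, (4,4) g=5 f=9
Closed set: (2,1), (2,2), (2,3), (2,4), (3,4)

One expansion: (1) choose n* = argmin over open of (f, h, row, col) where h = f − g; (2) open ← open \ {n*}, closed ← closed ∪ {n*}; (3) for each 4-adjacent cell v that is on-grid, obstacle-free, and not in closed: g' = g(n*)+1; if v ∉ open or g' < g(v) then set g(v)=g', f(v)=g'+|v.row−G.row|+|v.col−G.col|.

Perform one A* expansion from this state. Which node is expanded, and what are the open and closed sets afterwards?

expanded=(3,5); open=[(1,1) g=1 f=7, (1,2) g=2 f=7, (1,3) g=3 f=7, (2,0) g=1 f=7, (3,1) g=1 f=7, (3,2) g=2 f=7, (3,3) g=3 f=7, (4,4) g=5 f=9, (4,5) g=6 f=9]; closed=[(2,1), (2,2), (2,3), (2,4), (3,4), (3,5)]

step 1: expand (3,5) (f=7, h=2) → closed; open now [(1,1) g=1 f=7, (1,2) g=2 f=7, (1,3) g=3 f=7, (2,0) g=1 f=7, (3,1) g=1 f=7, (3,2) g=2 f=7, (3,3) g=3 f=7, (4,4) g=5 f=9, (4,5) g=6 f=9]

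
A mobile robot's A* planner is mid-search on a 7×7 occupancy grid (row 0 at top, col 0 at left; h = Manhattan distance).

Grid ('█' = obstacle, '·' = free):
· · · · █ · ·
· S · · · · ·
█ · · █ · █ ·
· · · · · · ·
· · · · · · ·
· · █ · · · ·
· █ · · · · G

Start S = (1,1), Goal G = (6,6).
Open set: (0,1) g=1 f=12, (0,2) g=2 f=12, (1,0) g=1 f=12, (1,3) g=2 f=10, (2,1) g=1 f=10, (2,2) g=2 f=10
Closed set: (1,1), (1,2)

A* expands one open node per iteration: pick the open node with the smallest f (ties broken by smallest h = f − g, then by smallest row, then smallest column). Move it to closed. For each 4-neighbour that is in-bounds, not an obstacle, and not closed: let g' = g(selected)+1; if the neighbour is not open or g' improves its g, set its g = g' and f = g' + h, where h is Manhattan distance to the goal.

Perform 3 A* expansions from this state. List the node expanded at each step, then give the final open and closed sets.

order=[(1,3) → (1,4) → (1,5)]; open=[(0,1) g=1 f=12, (0,2) g=2 f=12, (0,3) g=3 f=12, (0,5) g=5 f=12, (1,0) g=1 f=12, (1,6) g=5 f=10, (2,1) g=1 f=10, (2,2) g=2 f=10, (2,4) g=4 f=10]; closed=[(1,1), (1,2), (1,3), (1,4), (1,5)]

step 1: expand (1,3) (f=10, h=8) → closed; open now [(0,1) g=1 f=12, (0,2) g=2 f=12, (0,3) g=3 f=12, (1,0) g=1 f=12, (1,4) g=3 f=10, (2,1) g=1 f=10, (2,2) g=2 f=10]
step 2: expand (1,4) (f=10, h=7) → closed; open now [(0,1) g=1 f=12, (0,2) g=2 f=12, (0,3) g=3 f=12, (1,0) g=1 f=12, (1,5) g=4 f=10, (2,1) g=1 f=10, (2,2) g=2 f=10, (2,4) g=4 f=10]
step 3: expand (1,5) (f=10, h=6) → closed; open now [(0,1) g=1 f=12, (0,2) g=2 f=12, (0,3) g=3 f=12, (0,5) g=5 f=12, (1,0) g=1 f=12, (1,6) g=5 f=10, (2,1) g=1 f=10, (2,2) g=2 f=10, (2,4) g=4 f=10]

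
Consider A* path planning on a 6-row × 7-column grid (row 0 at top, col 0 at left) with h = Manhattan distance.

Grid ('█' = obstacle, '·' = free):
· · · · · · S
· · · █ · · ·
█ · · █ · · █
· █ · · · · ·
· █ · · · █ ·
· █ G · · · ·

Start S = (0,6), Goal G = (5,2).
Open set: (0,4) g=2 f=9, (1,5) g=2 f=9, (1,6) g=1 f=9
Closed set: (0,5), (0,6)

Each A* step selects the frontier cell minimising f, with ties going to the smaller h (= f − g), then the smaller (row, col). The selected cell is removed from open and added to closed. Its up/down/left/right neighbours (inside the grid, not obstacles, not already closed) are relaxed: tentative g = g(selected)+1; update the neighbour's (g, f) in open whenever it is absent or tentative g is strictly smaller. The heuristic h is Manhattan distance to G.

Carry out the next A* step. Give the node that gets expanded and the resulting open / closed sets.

step 1: expand (0,4) (f=9, h=7) → closed; open now [(0,3) g=3 f=9, (1,4) g=3 f=9, (1,5) g=2 f=9, (1,6) g=1 f=9]

expanded=(0,4); open=[(0,3) g=3 f=9, (1,4) g=3 f=9, (1,5) g=2 f=9, (1,6) g=1 f=9]; closed=[(0,4), (0,5), (0,6)]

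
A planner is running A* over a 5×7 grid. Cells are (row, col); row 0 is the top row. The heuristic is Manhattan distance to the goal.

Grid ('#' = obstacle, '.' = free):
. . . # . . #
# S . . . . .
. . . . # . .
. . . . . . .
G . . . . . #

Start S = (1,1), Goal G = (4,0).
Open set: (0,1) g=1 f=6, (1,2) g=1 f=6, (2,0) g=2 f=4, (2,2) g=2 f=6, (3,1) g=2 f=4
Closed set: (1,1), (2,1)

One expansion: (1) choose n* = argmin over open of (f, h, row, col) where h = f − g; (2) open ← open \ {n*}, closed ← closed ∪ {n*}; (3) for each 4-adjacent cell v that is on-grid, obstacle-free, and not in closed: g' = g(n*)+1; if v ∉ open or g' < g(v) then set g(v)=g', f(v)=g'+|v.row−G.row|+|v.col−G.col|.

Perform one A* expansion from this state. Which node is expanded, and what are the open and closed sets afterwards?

expanded=(2,0); open=[(0,1) g=1 f=6, (1,2) g=1 f=6, (2,2) g=2 f=6, (3,0) g=3 f=4, (3,1) g=2 f=4]; closed=[(1,1), (2,0), (2,1)]

step 1: expand (2,0) (f=4, h=2) → closed; open now [(0,1) g=1 f=6, (1,2) g=1 f=6, (2,2) g=2 f=6, (3,0) g=3 f=4, (3,1) g=2 f=4]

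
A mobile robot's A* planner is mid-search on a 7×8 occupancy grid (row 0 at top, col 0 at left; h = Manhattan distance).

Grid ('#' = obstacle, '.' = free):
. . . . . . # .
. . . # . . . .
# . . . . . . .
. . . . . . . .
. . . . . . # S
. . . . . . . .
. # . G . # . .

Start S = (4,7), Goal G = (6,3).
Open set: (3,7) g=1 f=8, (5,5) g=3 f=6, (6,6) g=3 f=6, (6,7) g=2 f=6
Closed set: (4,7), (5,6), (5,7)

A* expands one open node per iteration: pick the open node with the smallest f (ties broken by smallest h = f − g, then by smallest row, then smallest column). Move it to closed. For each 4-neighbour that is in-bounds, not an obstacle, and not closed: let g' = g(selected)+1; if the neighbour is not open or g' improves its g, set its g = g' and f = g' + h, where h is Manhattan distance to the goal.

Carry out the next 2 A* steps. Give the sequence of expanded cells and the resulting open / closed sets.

order=[(5,5) → (5,4)]; open=[(3,7) g=1 f=8, (4,4) g=5 f=8, (4,5) g=4 f=8, (5,3) g=5 f=6, (6,4) g=5 f=6, (6,6) g=3 f=6, (6,7) g=2 f=6]; closed=[(4,7), (5,4), (5,5), (5,6), (5,7)]

step 1: expand (5,5) (f=6, h=3) → closed; open now [(3,7) g=1 f=8, (4,5) g=4 f=8, (5,4) g=4 f=6, (6,6) g=3 f=6, (6,7) g=2 f=6]
step 2: expand (5,4) (f=6, h=2) → closed; open now [(3,7) g=1 f=8, (4,4) g=5 f=8, (4,5) g=4 f=8, (5,3) g=5 f=6, (6,4) g=5 f=6, (6,6) g=3 f=6, (6,7) g=2 f=6]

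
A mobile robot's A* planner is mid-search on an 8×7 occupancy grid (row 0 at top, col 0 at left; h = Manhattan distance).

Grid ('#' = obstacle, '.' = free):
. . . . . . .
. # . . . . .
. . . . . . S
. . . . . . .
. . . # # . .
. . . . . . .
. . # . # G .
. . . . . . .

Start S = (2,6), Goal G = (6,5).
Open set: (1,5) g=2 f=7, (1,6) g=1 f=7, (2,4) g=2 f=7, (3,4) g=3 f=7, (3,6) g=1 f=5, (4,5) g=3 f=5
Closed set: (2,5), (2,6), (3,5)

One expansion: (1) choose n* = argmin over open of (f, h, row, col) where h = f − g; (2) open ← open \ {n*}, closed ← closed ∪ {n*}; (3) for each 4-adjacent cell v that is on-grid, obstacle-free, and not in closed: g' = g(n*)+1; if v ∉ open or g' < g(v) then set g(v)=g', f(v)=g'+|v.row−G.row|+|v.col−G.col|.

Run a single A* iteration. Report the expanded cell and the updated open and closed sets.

expanded=(4,5); open=[(1,5) g=2 f=7, (1,6) g=1 f=7, (2,4) g=2 f=7, (3,4) g=3 f=7, (3,6) g=1 f=5, (4,6) g=4 f=7, (5,5) g=4 f=5]; closed=[(2,5), (2,6), (3,5), (4,5)]

step 1: expand (4,5) (f=5, h=2) → closed; open now [(1,5) g=2 f=7, (1,6) g=1 f=7, (2,4) g=2 f=7, (3,4) g=3 f=7, (3,6) g=1 f=5, (4,6) g=4 f=7, (5,5) g=4 f=5]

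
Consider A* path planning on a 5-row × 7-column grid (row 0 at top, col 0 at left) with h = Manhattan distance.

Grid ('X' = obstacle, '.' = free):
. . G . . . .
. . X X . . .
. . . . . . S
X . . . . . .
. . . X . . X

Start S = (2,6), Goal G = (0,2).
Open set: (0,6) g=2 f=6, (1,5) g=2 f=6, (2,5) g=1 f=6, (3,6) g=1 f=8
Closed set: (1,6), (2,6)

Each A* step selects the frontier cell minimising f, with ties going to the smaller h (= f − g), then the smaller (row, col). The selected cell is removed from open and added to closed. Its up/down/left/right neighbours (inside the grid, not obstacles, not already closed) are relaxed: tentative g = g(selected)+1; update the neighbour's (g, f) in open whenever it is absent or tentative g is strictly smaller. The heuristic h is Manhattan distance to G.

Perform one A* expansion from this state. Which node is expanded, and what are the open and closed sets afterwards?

step 1: expand (0,6) (f=6, h=4) → closed; open now [(0,5) g=3 f=6, (1,5) g=2 f=6, (2,5) g=1 f=6, (3,6) g=1 f=8]

expanded=(0,6); open=[(0,5) g=3 f=6, (1,5) g=2 f=6, (2,5) g=1 f=6, (3,6) g=1 f=8]; closed=[(0,6), (1,6), (2,6)]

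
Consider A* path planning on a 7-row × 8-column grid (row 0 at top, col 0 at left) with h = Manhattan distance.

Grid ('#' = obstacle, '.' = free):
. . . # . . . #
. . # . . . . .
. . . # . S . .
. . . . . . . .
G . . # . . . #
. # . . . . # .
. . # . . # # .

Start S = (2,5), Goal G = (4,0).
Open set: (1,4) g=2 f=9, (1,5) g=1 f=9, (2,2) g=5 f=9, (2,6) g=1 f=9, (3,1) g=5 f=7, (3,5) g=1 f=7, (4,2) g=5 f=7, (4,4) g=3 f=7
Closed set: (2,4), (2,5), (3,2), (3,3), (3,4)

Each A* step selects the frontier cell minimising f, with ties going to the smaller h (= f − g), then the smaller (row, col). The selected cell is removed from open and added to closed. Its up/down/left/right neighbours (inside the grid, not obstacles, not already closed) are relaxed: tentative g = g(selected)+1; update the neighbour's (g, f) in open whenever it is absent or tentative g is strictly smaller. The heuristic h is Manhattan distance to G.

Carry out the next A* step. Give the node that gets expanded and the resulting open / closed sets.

step 1: expand (3,1) (f=7, h=2) → closed; open now [(1,4) g=2 f=9, (1,5) g=1 f=9, (2,1) g=6 f=9, (2,2) g=5 f=9, (2,6) g=1 f=9, (3,0) g=6 f=7, (3,5) g=1 f=7, (4,1) g=6 f=7, (4,2) g=5 f=7, (4,4) g=3 f=7]

expanded=(3,1); open=[(1,4) g=2 f=9, (1,5) g=1 f=9, (2,1) g=6 f=9, (2,2) g=5 f=9, (2,6) g=1 f=9, (3,0) g=6 f=7, (3,5) g=1 f=7, (4,1) g=6 f=7, (4,2) g=5 f=7, (4,4) g=3 f=7]; closed=[(2,4), (2,5), (3,1), (3,2), (3,3), (3,4)]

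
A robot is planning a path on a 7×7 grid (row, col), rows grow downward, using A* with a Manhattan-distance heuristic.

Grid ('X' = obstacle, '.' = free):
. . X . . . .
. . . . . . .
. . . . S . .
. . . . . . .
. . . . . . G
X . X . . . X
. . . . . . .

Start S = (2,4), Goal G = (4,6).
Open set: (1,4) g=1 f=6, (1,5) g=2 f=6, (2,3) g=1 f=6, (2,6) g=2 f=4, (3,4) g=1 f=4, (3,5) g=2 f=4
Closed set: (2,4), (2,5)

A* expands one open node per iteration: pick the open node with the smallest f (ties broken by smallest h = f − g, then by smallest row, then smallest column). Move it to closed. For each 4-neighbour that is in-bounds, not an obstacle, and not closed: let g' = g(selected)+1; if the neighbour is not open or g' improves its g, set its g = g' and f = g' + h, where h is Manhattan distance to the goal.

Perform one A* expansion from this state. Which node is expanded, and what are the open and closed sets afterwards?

step 1: expand (2,6) (f=4, h=2) → closed; open now [(1,4) g=1 f=6, (1,5) g=2 f=6, (1,6) g=3 f=6, (2,3) g=1 f=6, (3,4) g=1 f=4, (3,5) g=2 f=4, (3,6) g=3 f=4]

expanded=(2,6); open=[(1,4) g=1 f=6, (1,5) g=2 f=6, (1,6) g=3 f=6, (2,3) g=1 f=6, (3,4) g=1 f=4, (3,5) g=2 f=4, (3,6) g=3 f=4]; closed=[(2,4), (2,5), (2,6)]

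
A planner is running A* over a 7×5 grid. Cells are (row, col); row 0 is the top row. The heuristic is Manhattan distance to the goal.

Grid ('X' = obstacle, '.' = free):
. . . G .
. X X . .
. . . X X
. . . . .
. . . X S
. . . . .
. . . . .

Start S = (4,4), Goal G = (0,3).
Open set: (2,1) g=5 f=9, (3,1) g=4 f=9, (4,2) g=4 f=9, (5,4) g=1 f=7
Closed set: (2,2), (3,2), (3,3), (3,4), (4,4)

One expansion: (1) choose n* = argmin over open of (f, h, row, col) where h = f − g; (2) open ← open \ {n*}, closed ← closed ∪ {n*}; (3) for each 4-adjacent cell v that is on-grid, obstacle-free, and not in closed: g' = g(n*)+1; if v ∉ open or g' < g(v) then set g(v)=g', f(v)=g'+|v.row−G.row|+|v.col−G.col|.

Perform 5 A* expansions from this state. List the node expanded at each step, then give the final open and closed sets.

step 1: expand (5,4) (f=7, h=6) → closed; open now [(2,1) g=5 f=9, (3,1) g=4 f=9, (4,2) g=4 f=9, (5,3) g=2 f=7, (6,4) g=2 f=9]
step 2: expand (5,3) (f=7, h=5) → closed; open now [(2,1) g=5 f=9, (3,1) g=4 f=9, (4,2) g=4 f=9, (5,2) g=3 f=9, (6,3) g=3 f=9, (6,4) g=2 f=9]
step 3: expand (2,1) (f=9, h=4) → closed; open now [(2,0) g=6 f=11, (3,1) g=4 f=9, (4,2) g=4 f=9, (5,2) g=3 f=9, (6,3) g=3 f=9, (6,4) g=2 f=9]
step 4: expand (3,1) (f=9, h=5) → closed; open now [(2,0) g=6 f=11, (3,0) g=5 f=11, (4,1) g=5 f=11, (4,2) g=4 f=9, (5,2) g=3 f=9, (6,3) g=3 f=9, (6,4) g=2 f=9]
step 5: expand (4,2) (f=9, h=5) → closed; open now [(2,0) g=6 f=11, (3,0) g=5 f=11, (4,1) g=5 f=11, (5,2) g=3 f=9, (6,3) g=3 f=9, (6,4) g=2 f=9]

order=[(5,4) → (5,3) → (2,1) → (3,1) → (4,2)]; open=[(2,0) g=6 f=11, (3,0) g=5 f=11, (4,1) g=5 f=11, (5,2) g=3 f=9, (6,3) g=3 f=9, (6,4) g=2 f=9]; closed=[(2,1), (2,2), (3,1), (3,2), (3,3), (3,4), (4,2), (4,4), (5,3), (5,4)]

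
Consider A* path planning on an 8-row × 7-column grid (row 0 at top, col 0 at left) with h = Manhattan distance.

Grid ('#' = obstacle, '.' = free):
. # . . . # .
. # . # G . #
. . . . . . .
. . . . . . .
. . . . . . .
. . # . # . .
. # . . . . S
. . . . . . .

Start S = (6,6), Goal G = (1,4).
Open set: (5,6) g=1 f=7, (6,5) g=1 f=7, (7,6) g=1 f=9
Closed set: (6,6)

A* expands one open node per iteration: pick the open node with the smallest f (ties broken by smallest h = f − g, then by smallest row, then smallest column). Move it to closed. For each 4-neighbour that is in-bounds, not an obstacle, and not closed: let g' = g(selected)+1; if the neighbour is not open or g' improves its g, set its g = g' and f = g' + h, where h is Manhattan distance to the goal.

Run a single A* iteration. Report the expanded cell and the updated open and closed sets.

expanded=(5,6); open=[(4,6) g=2 f=7, (5,5) g=2 f=7, (6,5) g=1 f=7, (7,6) g=1 f=9]; closed=[(5,6), (6,6)]

step 1: expand (5,6) (f=7, h=6) → closed; open now [(4,6) g=2 f=7, (5,5) g=2 f=7, (6,5) g=1 f=7, (7,6) g=1 f=9]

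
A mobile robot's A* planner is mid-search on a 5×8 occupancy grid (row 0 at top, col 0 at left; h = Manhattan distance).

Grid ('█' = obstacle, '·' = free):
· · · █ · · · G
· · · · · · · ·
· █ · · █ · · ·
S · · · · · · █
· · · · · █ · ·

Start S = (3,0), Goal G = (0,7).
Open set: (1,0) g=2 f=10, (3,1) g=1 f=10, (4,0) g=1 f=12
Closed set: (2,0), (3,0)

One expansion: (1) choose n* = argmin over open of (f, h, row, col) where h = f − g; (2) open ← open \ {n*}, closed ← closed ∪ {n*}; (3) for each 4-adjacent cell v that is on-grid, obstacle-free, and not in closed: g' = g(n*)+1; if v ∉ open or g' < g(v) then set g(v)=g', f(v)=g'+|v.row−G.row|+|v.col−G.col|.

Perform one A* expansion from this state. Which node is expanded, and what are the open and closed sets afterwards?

expanded=(1,0); open=[(0,0) g=3 f=10, (1,1) g=3 f=10, (3,1) g=1 f=10, (4,0) g=1 f=12]; closed=[(1,0), (2,0), (3,0)]

step 1: expand (1,0) (f=10, h=8) → closed; open now [(0,0) g=3 f=10, (1,1) g=3 f=10, (3,1) g=1 f=10, (4,0) g=1 f=12]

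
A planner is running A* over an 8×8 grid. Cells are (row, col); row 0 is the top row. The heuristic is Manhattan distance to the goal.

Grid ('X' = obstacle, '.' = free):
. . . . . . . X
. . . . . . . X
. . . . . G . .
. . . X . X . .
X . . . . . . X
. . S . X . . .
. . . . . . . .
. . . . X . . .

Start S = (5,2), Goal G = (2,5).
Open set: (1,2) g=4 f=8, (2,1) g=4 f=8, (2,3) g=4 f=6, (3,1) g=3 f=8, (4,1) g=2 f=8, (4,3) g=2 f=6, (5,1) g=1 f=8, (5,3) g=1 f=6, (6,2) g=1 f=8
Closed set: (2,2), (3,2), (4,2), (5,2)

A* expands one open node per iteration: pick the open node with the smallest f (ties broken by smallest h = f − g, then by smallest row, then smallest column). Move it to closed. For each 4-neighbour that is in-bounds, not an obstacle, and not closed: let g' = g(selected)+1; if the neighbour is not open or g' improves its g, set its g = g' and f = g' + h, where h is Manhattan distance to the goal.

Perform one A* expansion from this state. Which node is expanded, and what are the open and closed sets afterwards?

step 1: expand (2,3) (f=6, h=2) → closed; open now [(1,2) g=4 f=8, (1,3) g=5 f=8, (2,1) g=4 f=8, (2,4) g=5 f=6, (3,1) g=3 f=8, (4,1) g=2 f=8, (4,3) g=2 f=6, (5,1) g=1 f=8, (5,3) g=1 f=6, (6,2) g=1 f=8]

expanded=(2,3); open=[(1,2) g=4 f=8, (1,3) g=5 f=8, (2,1) g=4 f=8, (2,4) g=5 f=6, (3,1) g=3 f=8, (4,1) g=2 f=8, (4,3) g=2 f=6, (5,1) g=1 f=8, (5,3) g=1 f=6, (6,2) g=1 f=8]; closed=[(2,2), (2,3), (3,2), (4,2), (5,2)]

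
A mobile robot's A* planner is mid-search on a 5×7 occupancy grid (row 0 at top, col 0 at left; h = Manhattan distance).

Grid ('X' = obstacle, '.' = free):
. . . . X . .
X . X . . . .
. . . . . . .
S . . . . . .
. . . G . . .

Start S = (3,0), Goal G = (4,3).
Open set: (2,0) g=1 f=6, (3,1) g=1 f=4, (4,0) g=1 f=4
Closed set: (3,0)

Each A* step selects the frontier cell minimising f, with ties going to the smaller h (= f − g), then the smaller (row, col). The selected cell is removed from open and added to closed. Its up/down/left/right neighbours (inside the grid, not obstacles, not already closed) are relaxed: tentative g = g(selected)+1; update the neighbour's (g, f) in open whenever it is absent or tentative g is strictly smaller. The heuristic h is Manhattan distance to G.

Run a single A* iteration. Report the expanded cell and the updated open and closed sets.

step 1: expand (3,1) (f=4, h=3) → closed; open now [(2,0) g=1 f=6, (2,1) g=2 f=6, (3,2) g=2 f=4, (4,0) g=1 f=4, (4,1) g=2 f=4]

expanded=(3,1); open=[(2,0) g=1 f=6, (2,1) g=2 f=6, (3,2) g=2 f=4, (4,0) g=1 f=4, (4,1) g=2 f=4]; closed=[(3,0), (3,1)]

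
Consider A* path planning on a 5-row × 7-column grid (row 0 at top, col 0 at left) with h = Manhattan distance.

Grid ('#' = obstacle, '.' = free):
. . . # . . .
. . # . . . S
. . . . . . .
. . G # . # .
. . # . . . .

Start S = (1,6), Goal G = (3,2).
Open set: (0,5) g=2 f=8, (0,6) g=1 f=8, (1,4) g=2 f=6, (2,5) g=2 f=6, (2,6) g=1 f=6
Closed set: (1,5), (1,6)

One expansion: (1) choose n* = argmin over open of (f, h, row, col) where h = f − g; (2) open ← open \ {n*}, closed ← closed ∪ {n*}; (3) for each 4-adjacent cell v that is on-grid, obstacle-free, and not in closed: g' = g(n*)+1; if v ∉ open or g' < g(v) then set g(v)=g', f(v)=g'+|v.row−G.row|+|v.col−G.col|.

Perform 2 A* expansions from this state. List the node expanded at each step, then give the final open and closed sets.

step 1: expand (1,4) (f=6, h=4) → closed; open now [(0,4) g=3 f=8, (0,5) g=2 f=8, (0,6) g=1 f=8, (1,3) g=3 f=6, (2,4) g=3 f=6, (2,5) g=2 f=6, (2,6) g=1 f=6]
step 2: expand (1,3) (f=6, h=3) → closed; open now [(0,4) g=3 f=8, (0,5) g=2 f=8, (0,6) g=1 f=8, (2,3) g=4 f=6, (2,4) g=3 f=6, (2,5) g=2 f=6, (2,6) g=1 f=6]

order=[(1,4) → (1,3)]; open=[(0,4) g=3 f=8, (0,5) g=2 f=8, (0,6) g=1 f=8, (2,3) g=4 f=6, (2,4) g=3 f=6, (2,5) g=2 f=6, (2,6) g=1 f=6]; closed=[(1,3), (1,4), (1,5), (1,6)]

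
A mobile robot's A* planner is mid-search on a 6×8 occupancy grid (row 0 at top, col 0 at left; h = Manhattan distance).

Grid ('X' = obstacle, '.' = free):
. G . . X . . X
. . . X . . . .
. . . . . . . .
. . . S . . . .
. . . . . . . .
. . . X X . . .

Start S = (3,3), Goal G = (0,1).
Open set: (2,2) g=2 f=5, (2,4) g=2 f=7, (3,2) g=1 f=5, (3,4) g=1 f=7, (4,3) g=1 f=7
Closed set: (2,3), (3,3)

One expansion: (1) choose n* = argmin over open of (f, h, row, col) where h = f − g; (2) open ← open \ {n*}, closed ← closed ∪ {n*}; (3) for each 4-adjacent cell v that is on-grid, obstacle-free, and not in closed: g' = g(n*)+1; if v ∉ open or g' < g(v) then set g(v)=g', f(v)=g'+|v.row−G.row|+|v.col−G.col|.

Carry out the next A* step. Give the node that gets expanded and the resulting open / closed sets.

expanded=(2,2); open=[(1,2) g=3 f=5, (2,1) g=3 f=5, (2,4) g=2 f=7, (3,2) g=1 f=5, (3,4) g=1 f=7, (4,3) g=1 f=7]; closed=[(2,2), (2,3), (3,3)]

step 1: expand (2,2) (f=5, h=3) → closed; open now [(1,2) g=3 f=5, (2,1) g=3 f=5, (2,4) g=2 f=7, (3,2) g=1 f=5, (3,4) g=1 f=7, (4,3) g=1 f=7]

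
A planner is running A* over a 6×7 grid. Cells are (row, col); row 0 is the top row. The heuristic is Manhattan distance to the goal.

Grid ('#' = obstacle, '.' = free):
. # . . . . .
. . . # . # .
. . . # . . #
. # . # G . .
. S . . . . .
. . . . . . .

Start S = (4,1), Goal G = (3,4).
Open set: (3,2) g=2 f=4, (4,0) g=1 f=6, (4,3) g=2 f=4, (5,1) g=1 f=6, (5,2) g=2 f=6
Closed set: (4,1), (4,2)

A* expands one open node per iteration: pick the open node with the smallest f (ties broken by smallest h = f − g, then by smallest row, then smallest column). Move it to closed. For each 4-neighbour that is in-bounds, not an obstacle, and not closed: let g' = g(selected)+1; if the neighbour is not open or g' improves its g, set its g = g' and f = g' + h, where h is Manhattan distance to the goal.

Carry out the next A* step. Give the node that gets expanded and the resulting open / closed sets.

expanded=(3,2); open=[(2,2) g=3 f=6, (4,0) g=1 f=6, (4,3) g=2 f=4, (5,1) g=1 f=6, (5,2) g=2 f=6]; closed=[(3,2), (4,1), (4,2)]

step 1: expand (3,2) (f=4, h=2) → closed; open now [(2,2) g=3 f=6, (4,0) g=1 f=6, (4,3) g=2 f=4, (5,1) g=1 f=6, (5,2) g=2 f=6]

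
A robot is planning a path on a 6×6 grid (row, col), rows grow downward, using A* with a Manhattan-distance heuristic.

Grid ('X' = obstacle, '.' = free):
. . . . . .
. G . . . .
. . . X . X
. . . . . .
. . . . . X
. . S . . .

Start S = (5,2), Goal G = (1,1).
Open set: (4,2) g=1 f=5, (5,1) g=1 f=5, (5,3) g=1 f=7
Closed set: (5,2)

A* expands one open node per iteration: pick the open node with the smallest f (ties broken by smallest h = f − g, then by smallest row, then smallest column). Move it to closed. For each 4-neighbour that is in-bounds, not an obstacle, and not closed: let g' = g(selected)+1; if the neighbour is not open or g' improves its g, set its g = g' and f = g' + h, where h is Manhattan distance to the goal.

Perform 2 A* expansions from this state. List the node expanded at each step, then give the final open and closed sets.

step 1: expand (4,2) (f=5, h=4) → closed; open now [(3,2) g=2 f=5, (4,1) g=2 f=5, (4,3) g=2 f=7, (5,1) g=1 f=5, (5,3) g=1 f=7]
step 2: expand (3,2) (f=5, h=3) → closed; open now [(2,2) g=3 f=5, (3,1) g=3 f=5, (3,3) g=3 f=7, (4,1) g=2 f=5, (4,3) g=2 f=7, (5,1) g=1 f=5, (5,3) g=1 f=7]

order=[(4,2) → (3,2)]; open=[(2,2) g=3 f=5, (3,1) g=3 f=5, (3,3) g=3 f=7, (4,1) g=2 f=5, (4,3) g=2 f=7, (5,1) g=1 f=5, (5,3) g=1 f=7]; closed=[(3,2), (4,2), (5,2)]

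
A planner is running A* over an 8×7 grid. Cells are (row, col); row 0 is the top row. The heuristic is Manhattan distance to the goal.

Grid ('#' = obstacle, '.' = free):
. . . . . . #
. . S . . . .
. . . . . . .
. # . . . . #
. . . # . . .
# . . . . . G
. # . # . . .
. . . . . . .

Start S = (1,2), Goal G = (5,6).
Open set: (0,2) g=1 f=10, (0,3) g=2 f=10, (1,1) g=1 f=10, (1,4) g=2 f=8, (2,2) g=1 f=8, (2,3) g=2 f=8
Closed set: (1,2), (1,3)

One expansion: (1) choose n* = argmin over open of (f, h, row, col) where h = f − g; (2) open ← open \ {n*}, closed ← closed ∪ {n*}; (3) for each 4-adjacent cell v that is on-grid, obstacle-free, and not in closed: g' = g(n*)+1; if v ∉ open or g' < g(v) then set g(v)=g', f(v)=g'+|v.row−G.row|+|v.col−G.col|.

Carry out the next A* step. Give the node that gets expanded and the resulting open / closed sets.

step 1: expand (1,4) (f=8, h=6) → closed; open now [(0,2) g=1 f=10, (0,3) g=2 f=10, (0,4) g=3 f=10, (1,1) g=1 f=10, (1,5) g=3 f=8, (2,2) g=1 f=8, (2,3) g=2 f=8, (2,4) g=3 f=8]

expanded=(1,4); open=[(0,2) g=1 f=10, (0,3) g=2 f=10, (0,4) g=3 f=10, (1,1) g=1 f=10, (1,5) g=3 f=8, (2,2) g=1 f=8, (2,3) g=2 f=8, (2,4) g=3 f=8]; closed=[(1,2), (1,3), (1,4)]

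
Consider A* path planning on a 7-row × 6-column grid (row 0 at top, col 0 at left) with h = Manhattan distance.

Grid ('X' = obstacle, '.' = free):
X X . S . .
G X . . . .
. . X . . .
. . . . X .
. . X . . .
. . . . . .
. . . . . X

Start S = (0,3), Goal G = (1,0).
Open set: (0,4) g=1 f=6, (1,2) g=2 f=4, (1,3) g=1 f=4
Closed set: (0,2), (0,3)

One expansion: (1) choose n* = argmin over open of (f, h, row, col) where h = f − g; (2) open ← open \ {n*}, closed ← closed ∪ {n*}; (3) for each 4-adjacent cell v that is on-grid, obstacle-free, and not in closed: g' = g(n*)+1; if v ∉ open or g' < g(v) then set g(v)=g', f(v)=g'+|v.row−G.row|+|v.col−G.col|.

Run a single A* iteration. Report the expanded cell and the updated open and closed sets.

expanded=(1,2); open=[(0,4) g=1 f=6, (1,3) g=1 f=4]; closed=[(0,2), (0,3), (1,2)]

step 1: expand (1,2) (f=4, h=2) → closed; open now [(0,4) g=1 f=6, (1,3) g=1 f=4]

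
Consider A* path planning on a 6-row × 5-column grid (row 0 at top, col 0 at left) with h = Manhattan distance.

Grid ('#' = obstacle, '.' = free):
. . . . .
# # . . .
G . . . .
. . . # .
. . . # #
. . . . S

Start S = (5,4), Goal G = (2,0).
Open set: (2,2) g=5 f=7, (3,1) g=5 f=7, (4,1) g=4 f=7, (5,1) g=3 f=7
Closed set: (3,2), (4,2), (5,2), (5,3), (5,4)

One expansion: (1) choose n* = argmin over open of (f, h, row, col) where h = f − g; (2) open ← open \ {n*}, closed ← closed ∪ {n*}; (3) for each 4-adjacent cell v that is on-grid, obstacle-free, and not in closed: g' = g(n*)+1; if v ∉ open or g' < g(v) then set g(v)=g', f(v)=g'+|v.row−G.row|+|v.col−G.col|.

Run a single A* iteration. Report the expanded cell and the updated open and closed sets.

step 1: expand (2,2) (f=7, h=2) → closed; open now [(1,2) g=6 f=9, (2,1) g=6 f=7, (2,3) g=6 f=9, (3,1) g=5 f=7, (4,1) g=4 f=7, (5,1) g=3 f=7]

expanded=(2,2); open=[(1,2) g=6 f=9, (2,1) g=6 f=7, (2,3) g=6 f=9, (3,1) g=5 f=7, (4,1) g=4 f=7, (5,1) g=3 f=7]; closed=[(2,2), (3,2), (4,2), (5,2), (5,3), (5,4)]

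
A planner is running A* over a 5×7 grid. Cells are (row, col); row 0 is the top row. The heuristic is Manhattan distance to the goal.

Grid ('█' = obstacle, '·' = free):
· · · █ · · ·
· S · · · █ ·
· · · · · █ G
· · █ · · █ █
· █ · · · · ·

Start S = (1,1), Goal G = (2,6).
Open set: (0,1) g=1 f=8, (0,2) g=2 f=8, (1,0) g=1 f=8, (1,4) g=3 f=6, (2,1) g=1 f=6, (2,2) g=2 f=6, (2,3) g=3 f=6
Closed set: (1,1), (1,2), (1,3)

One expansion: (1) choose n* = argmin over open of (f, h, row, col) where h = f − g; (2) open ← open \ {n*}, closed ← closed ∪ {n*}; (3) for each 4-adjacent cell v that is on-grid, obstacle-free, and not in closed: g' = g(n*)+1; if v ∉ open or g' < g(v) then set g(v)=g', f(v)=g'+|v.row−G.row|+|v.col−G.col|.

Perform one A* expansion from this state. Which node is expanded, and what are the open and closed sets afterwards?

step 1: expand (1,4) (f=6, h=3) → closed; open now [(0,1) g=1 f=8, (0,2) g=2 f=8, (0,4) g=4 f=8, (1,0) g=1 f=8, (2,1) g=1 f=6, (2,2) g=2 f=6, (2,3) g=3 f=6, (2,4) g=4 f=6]

expanded=(1,4); open=[(0,1) g=1 f=8, (0,2) g=2 f=8, (0,4) g=4 f=8, (1,0) g=1 f=8, (2,1) g=1 f=6, (2,2) g=2 f=6, (2,3) g=3 f=6, (2,4) g=4 f=6]; closed=[(1,1), (1,2), (1,3), (1,4)]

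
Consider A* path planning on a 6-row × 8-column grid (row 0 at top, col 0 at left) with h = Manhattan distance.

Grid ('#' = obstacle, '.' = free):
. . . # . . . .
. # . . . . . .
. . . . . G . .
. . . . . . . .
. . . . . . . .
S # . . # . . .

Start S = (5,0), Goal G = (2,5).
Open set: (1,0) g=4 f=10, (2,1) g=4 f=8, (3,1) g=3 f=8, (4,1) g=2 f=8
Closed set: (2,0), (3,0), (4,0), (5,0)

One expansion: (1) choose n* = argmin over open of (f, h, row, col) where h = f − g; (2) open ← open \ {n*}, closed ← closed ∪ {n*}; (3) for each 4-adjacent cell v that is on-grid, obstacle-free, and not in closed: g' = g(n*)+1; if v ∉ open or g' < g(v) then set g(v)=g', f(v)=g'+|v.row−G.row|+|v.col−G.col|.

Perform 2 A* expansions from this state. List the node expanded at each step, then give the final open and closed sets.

step 1: expand (2,1) (f=8, h=4) → closed; open now [(1,0) g=4 f=10, (2,2) g=5 f=8, (3,1) g=3 f=8, (4,1) g=2 f=8]
step 2: expand (2,2) (f=8, h=3) → closed; open now [(1,0) g=4 f=10, (1,2) g=6 f=10, (2,3) g=6 f=8, (3,1) g=3 f=8, (3,2) g=6 f=10, (4,1) g=2 f=8]

order=[(2,1) → (2,2)]; open=[(1,0) g=4 f=10, (1,2) g=6 f=10, (2,3) g=6 f=8, (3,1) g=3 f=8, (3,2) g=6 f=10, (4,1) g=2 f=8]; closed=[(2,0), (2,1), (2,2), (3,0), (4,0), (5,0)]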